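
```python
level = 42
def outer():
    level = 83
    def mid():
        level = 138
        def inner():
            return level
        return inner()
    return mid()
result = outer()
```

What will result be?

Step 1: Three levels of shadowing: global 42, outer 83, mid 138.
Step 2: inner() finds level = 138 in enclosing mid() scope.
Step 3: result = 138

The answer is 138.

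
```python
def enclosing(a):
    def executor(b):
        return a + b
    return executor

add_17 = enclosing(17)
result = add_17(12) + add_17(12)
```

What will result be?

Step 1: add_17 captures a = 17.
Step 2: add_17(12) = 17 + 12 = 29, called twice.
Step 3: result = 29 + 29 = 58

The answer is 58.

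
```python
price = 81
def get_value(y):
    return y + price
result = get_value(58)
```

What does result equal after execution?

Step 1: price = 81 is defined globally.
Step 2: get_value(58) uses parameter y = 58 and looks up price from global scope = 81.
Step 3: result = 58 + 81 = 139

The answer is 139.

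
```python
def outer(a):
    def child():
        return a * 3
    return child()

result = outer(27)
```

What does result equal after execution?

Step 1: outer(27) binds parameter a = 27.
Step 2: child() accesses a = 27 from enclosing scope.
Step 3: result = 27 * 3 = 81

The answer is 81.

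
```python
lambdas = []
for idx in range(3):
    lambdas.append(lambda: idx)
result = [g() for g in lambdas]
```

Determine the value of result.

Step 1: All 3 lambdas share the same variable idx.
Step 2: After the loop, idx = 2.
Step 3: Each call returns 2. result = [2, 2, 2]

The answer is [2, 2, 2].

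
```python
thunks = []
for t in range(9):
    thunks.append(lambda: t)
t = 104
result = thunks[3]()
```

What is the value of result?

Step 1: Lambdas capture the variable t by reference, not by value.
Step 2: After the loop, t is reassigned to 104.
Step 3: thunks[3]() looks up the current t = 104. result = 104

The answer is 104.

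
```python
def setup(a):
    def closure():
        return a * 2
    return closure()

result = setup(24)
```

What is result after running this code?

Step 1: setup(24) binds parameter a = 24.
Step 2: closure() accesses a = 24 from enclosing scope.
Step 3: result = 24 * 2 = 48

The answer is 48.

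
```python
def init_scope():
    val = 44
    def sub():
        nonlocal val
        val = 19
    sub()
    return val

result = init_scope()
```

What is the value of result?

Step 1: init_scope() sets val = 44.
Step 2: sub() uses nonlocal to reassign val = 19.
Step 3: result = 19

The answer is 19.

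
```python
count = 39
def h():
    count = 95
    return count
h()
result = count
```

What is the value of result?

Step 1: Global count = 39.
Step 2: h() creates local count = 95 (shadow, not modification).
Step 3: After h() returns, global count is unchanged. result = 39

The answer is 39.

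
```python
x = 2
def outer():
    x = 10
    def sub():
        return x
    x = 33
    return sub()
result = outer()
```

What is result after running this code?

Step 1: outer() sets x = 10, then later x = 33.
Step 2: sub() is called after x is reassigned to 33. Closures capture variables by reference, not by value.
Step 3: result = 33

The answer is 33.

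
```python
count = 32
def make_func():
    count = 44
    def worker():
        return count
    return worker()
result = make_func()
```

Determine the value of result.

Step 1: count = 32 globally, but make_func() defines count = 44 locally.
Step 2: worker() looks up count. Not in local scope, so checks enclosing scope (make_func) and finds count = 44.
Step 3: result = 44

The answer is 44.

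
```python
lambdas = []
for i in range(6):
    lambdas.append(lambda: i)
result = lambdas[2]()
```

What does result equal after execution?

Step 1: The loop creates 6 lambdas, all referencing the same variable i.
Step 2: After the loop, i = 5 (final value).
Step 3: lambdas[2]() looks up i at call time and finds 5. This is the late binding gotcha. result = 5

The answer is 5.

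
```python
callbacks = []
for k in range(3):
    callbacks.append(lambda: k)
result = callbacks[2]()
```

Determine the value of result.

Step 1: The loop creates 3 lambdas, all referencing the same variable k.
Step 2: After the loop, k = 2 (final value).
Step 3: callbacks[2]() looks up k at call time and finds 2. This is the late binding gotcha. result = 2

The answer is 2.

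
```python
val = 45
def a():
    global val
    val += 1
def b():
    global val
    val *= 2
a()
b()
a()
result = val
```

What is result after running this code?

Step 1: val = 45.
Step 2: a(): val = 45 + 1 = 46.
Step 3: b(): val = 46 * 2 = 92.
Step 4: a(): val = 92 + 1 = 93

The answer is 93.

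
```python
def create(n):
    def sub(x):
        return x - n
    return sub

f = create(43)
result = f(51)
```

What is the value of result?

Step 1: create(43) creates a closure capturing n = 43.
Step 2: f(51) computes 51 - 43 = 8.
Step 3: result = 8

The answer is 8.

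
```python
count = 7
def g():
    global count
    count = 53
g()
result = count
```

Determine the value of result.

Step 1: count = 7 globally.
Step 2: g() declares global count and sets it to 53.
Step 3: After g(), global count = 53. result = 53

The answer is 53.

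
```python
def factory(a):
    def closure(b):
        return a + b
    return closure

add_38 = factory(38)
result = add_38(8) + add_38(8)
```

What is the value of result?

Step 1: add_38 captures a = 38.
Step 2: add_38(8) = 38 + 8 = 46, called twice.
Step 3: result = 46 + 46 = 92

The answer is 92.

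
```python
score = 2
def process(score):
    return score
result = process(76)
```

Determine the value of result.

Step 1: Global score = 2.
Step 2: process(76) takes parameter score = 76, which shadows the global.
Step 3: result = 76

The answer is 76.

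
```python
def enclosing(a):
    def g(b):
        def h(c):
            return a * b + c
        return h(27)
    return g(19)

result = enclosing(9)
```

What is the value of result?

Step 1: a = 9, b = 19, c = 27.
Step 2: h() computes a * b + c = 9 * 19 + 27 = 198.
Step 3: result = 198

The answer is 198.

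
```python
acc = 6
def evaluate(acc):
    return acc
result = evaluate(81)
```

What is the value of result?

Step 1: Global acc = 6.
Step 2: evaluate(81) takes parameter acc = 81, which shadows the global.
Step 3: result = 81

The answer is 81.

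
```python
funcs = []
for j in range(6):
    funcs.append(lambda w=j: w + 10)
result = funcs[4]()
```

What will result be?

Step 1: Default argument w=j captures j's value at definition time.
Step 2: funcs[4] was defined when j = 4, so w defaults to 4.
Step 3: result = 4 + 10 = 14 (default arg fixes the late binding issue)

The answer is 14.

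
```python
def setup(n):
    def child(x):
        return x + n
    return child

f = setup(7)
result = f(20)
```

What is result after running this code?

Step 1: setup(7) creates a closure that captures n = 7.
Step 2: f(20) calls the closure with x = 20, returning 20 + 7 = 27.
Step 3: result = 27

The answer is 27.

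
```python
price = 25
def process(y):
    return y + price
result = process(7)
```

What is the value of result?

Step 1: price = 25 is defined globally.
Step 2: process(7) uses parameter y = 7 and looks up price from global scope = 25.
Step 3: result = 7 + 25 = 32

The answer is 32.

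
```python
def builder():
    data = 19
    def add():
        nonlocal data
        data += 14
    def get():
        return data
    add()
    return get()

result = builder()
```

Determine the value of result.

Step 1: data = 19. add() modifies it via nonlocal, get() reads it.
Step 2: add() makes data = 19 + 14 = 33.
Step 3: get() returns 33. result = 33

The answer is 33.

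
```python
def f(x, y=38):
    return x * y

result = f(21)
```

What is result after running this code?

Step 1: f(21) uses default y = 38.
Step 2: Returns 21 * 38 = 798.
Step 3: result = 798

The answer is 798.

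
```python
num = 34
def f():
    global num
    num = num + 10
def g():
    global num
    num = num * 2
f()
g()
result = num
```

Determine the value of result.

Step 1: num = 34.
Step 2: f() adds 10: num = 34 + 10 = 44.
Step 3: g() doubles: num = 44 * 2 = 88.
Step 4: result = 88

The answer is 88.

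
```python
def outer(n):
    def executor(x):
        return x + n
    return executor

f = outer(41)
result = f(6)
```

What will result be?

Step 1: outer(41) creates a closure that captures n = 41.
Step 2: f(6) calls the closure with x = 6, returning 6 + 41 = 47.
Step 3: result = 47

The answer is 47.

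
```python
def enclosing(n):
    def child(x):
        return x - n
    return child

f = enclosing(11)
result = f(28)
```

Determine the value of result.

Step 1: enclosing(11) creates a closure capturing n = 11.
Step 2: f(28) computes 28 - 11 = 17.
Step 3: result = 17

The answer is 17.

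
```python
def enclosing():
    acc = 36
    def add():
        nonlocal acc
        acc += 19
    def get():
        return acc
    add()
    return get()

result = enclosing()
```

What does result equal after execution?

Step 1: acc = 36. add() modifies it via nonlocal, get() reads it.
Step 2: add() makes acc = 36 + 19 = 55.
Step 3: get() returns 55. result = 55

The answer is 55.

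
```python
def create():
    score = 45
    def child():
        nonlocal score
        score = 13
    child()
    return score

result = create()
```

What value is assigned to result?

Step 1: create() sets score = 45.
Step 2: child() uses nonlocal to reassign score = 13.
Step 3: result = 13

The answer is 13.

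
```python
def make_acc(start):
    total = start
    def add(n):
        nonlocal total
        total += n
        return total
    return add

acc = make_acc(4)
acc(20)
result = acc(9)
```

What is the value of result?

Step 1: make_acc(4) creates closure with total = 4.
Step 2: First acc(20): total = 4 + 20 = 24.
Step 3: Second acc(9): total = 24 + 9 = 33. result = 33

The answer is 33.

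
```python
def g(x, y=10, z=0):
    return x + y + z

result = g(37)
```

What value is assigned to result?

Step 1: g(37) uses defaults y = 10, z = 0.
Step 2: Returns 37 + 10 + 0 = 47.
Step 3: result = 47

The answer is 47.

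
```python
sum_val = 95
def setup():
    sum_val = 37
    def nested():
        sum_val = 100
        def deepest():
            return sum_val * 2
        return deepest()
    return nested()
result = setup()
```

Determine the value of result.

Step 1: deepest() looks up sum_val through LEGB: not local, finds sum_val = 100 in enclosing nested().
Step 2: Returns 100 * 2 = 200.
Step 3: result = 200

The answer is 200.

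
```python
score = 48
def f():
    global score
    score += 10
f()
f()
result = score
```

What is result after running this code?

Step 1: score = 48.
Step 2: First f(): score = 48 + 10 = 58.
Step 3: Second f(): score = 58 + 10 = 68. result = 68

The answer is 68.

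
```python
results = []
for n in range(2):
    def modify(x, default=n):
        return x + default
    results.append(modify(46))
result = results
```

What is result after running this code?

Step 1: Default argument default=n is evaluated at function definition time.
Step 2: Each iteration creates modify with default = current n value.
Step 3: modify(46) returns 46 + default. results = [46, 47]

The answer is [46, 47].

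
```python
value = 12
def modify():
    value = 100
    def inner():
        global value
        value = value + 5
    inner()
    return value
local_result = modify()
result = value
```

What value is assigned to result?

Step 1: Global value = 12. modify() creates local value = 100.
Step 2: inner() declares global value and adds 5: global value = 12 + 5 = 17.
Step 3: modify() returns its local value = 100 (unaffected by inner).
Step 4: result = global value = 17

The answer is 17.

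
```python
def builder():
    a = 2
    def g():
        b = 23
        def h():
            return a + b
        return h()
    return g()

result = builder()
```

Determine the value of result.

Step 1: builder() defines a = 2. g() defines b = 23.
Step 2: h() accesses both from enclosing scopes: a = 2, b = 23.
Step 3: result = 2 + 23 = 25

The answer is 25.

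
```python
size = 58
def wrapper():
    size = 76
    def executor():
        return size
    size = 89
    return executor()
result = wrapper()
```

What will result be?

Step 1: wrapper() sets size = 76, then later size = 89.
Step 2: executor() is called after size is reassigned to 89. Closures capture variables by reference, not by value.
Step 3: result = 89

The answer is 89.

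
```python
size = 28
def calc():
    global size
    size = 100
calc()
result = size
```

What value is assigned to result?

Step 1: size = 28 globally.
Step 2: calc() declares global size and sets it to 100.
Step 3: After calc(), global size = 100. result = 100

The answer is 100.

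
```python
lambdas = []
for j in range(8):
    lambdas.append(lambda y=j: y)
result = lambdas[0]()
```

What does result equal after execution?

Step 1: Default argument y=j captures j's value at each iteration.
Step 2: lambdas[0] captured y = 0 when j was 0.
Step 3: result = 0

The answer is 0.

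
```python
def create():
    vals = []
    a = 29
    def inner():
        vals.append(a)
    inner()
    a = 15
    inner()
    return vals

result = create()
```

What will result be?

Step 1: a = 29. inner() appends current a to vals.
Step 2: First inner(): appends 29. Then a = 15.
Step 3: Second inner(): appends 15 (closure sees updated a). result = [29, 15]

The answer is [29, 15].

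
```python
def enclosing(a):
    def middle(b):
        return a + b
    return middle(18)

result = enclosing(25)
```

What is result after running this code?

Step 1: enclosing(25) passes a = 25.
Step 2: middle(18) has b = 18, reads a = 25 from enclosing.
Step 3: result = 25 + 18 = 43

The answer is 43.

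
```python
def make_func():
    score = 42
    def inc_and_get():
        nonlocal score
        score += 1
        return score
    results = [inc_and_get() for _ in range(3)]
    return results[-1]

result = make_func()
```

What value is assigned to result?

Step 1: score = 42.
Step 2: Three calls to inc_and_get(), each adding 1.
Step 3: Last value = 42 + 1 * 3 = 45

The answer is 45.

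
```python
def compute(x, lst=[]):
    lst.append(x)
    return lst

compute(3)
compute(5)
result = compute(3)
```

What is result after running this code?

Step 1: Mutable default argument gotcha! The list [] is created once.
Step 2: Each call appends to the SAME list: [3], [3, 5], [3, 5, 3].
Step 3: result = [3, 5, 3]

The answer is [3, 5, 3].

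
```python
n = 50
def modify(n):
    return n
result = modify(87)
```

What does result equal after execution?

Step 1: Global n = 50.
Step 2: modify(87) takes parameter n = 87, which shadows the global.
Step 3: result = 87

The answer is 87.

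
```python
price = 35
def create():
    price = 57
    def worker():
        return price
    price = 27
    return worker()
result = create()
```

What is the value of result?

Step 1: create() sets price = 57, then later price = 27.
Step 2: worker() is called after price is reassigned to 27. Closures capture variables by reference, not by value.
Step 3: result = 27

The answer is 27.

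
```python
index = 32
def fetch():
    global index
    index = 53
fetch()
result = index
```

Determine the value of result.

Step 1: index = 32 globally.
Step 2: fetch() declares global index and sets it to 53.
Step 3: After fetch(), global index = 53. result = 53

The answer is 53.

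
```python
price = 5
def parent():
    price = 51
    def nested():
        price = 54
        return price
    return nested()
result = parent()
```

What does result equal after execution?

Step 1: Three scopes define price: global (5), parent (51), nested (54).
Step 2: nested() has its own local price = 54, which shadows both enclosing and global.
Step 3: result = 54 (local wins in LEGB)

The answer is 54.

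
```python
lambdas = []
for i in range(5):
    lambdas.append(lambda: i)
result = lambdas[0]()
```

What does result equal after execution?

Step 1: The loop creates 5 lambdas, all referencing the same variable i.
Step 2: After the loop, i = 4 (final value).
Step 3: lambdas[0]() looks up i at call time and finds 4. This is the late binding gotcha. result = 4

The answer is 4.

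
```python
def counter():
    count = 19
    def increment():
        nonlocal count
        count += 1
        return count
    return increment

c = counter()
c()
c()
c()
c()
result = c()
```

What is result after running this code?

Step 1: counter() creates closure with count = 19.
Step 2: Each c() call increments count via nonlocal. After 5 calls: 19 + 5 = 24.
Step 3: result = 24

The answer is 24.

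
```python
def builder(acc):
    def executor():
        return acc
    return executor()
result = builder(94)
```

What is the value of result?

Step 1: builder(94) binds parameter acc = 94.
Step 2: executor() looks up acc in enclosing scope and finds the parameter acc = 94.
Step 3: result = 94

The answer is 94.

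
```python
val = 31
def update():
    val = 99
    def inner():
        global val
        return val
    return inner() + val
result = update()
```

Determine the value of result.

Step 1: Global val = 31. update() shadows with local val = 99.
Step 2: inner() uses global keyword, so inner() returns global val = 31.
Step 3: update() returns 31 + 99 = 130

The answer is 130.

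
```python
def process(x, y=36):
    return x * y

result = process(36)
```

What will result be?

Step 1: process(36) uses default y = 36.
Step 2: Returns 36 * 36 = 1296.
Step 3: result = 1296

The answer is 1296.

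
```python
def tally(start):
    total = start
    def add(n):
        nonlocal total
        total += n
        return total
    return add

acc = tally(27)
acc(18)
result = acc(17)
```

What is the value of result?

Step 1: tally(27) creates closure with total = 27.
Step 2: First acc(18): total = 27 + 18 = 45.
Step 3: Second acc(17): total = 45 + 17 = 62. result = 62

The answer is 62.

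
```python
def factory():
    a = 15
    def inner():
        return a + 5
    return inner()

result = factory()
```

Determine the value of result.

Step 1: factory() defines a = 15.
Step 2: inner() reads a = 15 from enclosing scope, returns 15 + 5 = 20.
Step 3: result = 20

The answer is 20.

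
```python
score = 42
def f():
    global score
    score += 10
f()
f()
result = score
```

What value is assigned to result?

Step 1: score = 42.
Step 2: First f(): score = 42 + 10 = 52.
Step 3: Second f(): score = 52 + 10 = 62. result = 62

The answer is 62.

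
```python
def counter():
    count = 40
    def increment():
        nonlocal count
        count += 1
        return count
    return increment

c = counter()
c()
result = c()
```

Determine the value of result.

Step 1: counter() creates closure with count = 40.
Step 2: Each c() call increments count via nonlocal. After 2 calls: 40 + 2 = 42.
Step 3: result = 42

The answer is 42.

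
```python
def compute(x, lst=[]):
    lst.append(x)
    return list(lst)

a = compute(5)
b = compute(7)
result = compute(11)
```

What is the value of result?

Step 1: Default list is shared. list() creates copies for return values.
Step 2: Internal list grows: [5] -> [5, 7] -> [5, 7, 11].
Step 3: result = [5, 7, 11]

The answer is [5, 7, 11].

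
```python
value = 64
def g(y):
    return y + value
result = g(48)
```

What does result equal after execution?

Step 1: value = 64 is defined globally.
Step 2: g(48) uses parameter y = 48 and looks up value from global scope = 64.
Step 3: result = 48 + 64 = 112

The answer is 112.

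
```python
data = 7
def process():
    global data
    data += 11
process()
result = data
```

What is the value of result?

Step 1: data = 7 globally.
Step 2: process() modifies global data: data += 11 = 18.
Step 3: result = 18

The answer is 18.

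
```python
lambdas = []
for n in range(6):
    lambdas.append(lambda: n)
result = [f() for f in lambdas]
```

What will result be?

Step 1: All 6 lambdas share the same variable n.
Step 2: After the loop, n = 5.
Step 3: Each call returns 5. result = [5, 5, 5, 5, 5, 5]

The answer is [5, 5, 5, 5, 5, 5].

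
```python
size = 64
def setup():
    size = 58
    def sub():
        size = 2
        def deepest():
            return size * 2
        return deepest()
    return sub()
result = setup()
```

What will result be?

Step 1: deepest() looks up size through LEGB: not local, finds size = 2 in enclosing sub().
Step 2: Returns 2 * 2 = 4.
Step 3: result = 4

The answer is 4.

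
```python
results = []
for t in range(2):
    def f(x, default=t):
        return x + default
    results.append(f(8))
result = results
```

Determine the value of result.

Step 1: Default argument default=t is evaluated at function definition time.
Step 2: Each iteration creates f with default = current t value.
Step 3: f(8) returns 8 + default. results = [8, 9]

The answer is [8, 9].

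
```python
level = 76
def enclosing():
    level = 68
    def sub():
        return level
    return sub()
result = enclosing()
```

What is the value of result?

Step 1: level = 76 globally, but enclosing() defines level = 68 locally.
Step 2: sub() looks up level. Not in local scope, so checks enclosing scope (enclosing) and finds level = 68.
Step 3: result = 68

The answer is 68.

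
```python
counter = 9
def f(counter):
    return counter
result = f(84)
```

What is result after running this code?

Step 1: Global counter = 9.
Step 2: f(84) takes parameter counter = 84, which shadows the global.
Step 3: result = 84

The answer is 84.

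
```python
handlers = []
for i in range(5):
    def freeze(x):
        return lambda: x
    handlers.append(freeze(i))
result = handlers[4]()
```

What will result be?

Step 1: freeze(i) creates a new scope capturing x = i at call time.
Step 2: handlers[4] = freeze(4), so its lambda captures x = 4.
Step 3: result = 4 (closure factory fixes late binding)

The answer is 4.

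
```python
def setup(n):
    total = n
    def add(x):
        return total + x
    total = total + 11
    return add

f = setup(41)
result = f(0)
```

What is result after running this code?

Step 1: setup(41) sets total = 41, then total = 41 + 11 = 52.
Step 2: Closures capture by reference, so add sees total = 52.
Step 3: f(0) returns 52 + 0 = 52

The answer is 52.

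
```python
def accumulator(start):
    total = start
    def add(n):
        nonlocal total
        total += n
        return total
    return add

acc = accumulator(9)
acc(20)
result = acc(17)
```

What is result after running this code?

Step 1: accumulator(9) creates closure with total = 9.
Step 2: First acc(20): total = 9 + 20 = 29.
Step 3: Second acc(17): total = 29 + 17 = 46. result = 46

The answer is 46.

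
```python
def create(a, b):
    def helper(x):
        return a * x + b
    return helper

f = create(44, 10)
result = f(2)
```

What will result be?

Step 1: create(44, 10) captures a = 44, b = 10.
Step 2: f(2) computes 44 * 2 + 10 = 98.
Step 3: result = 98

The answer is 98.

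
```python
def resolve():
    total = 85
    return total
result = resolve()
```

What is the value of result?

Step 1: resolve() defines total = 85 in its local scope.
Step 2: return total finds the local variable total = 85.
Step 3: result = 85

The answer is 85.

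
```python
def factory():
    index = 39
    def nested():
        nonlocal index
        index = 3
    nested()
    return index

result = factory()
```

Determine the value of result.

Step 1: factory() sets index = 39.
Step 2: nested() uses nonlocal to reassign index = 3.
Step 3: result = 3

The answer is 3.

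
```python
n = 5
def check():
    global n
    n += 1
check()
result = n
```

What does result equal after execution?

Step 1: n = 5 globally.
Step 2: check() modifies global n: n += 1 = 6.
Step 3: result = 6

The answer is 6.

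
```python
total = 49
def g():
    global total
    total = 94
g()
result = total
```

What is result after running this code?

Step 1: total = 49 globally.
Step 2: g() declares global total and sets it to 94.
Step 3: After g(), global total = 94. result = 94

The answer is 94.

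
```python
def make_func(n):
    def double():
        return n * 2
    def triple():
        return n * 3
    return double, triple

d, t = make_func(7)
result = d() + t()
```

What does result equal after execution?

Step 1: Both closures capture the same n = 7.
Step 2: d() = 7 * 2 = 14, t() = 7 * 3 = 21.
Step 3: result = 14 + 21 = 35

The answer is 35.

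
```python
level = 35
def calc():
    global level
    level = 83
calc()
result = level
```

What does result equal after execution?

Step 1: level = 35 globally.
Step 2: calc() declares global level and sets it to 83.
Step 3: After calc(), global level = 83. result = 83

The answer is 83.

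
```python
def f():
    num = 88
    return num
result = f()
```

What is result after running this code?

Step 1: f() defines num = 88 in its local scope.
Step 2: return num finds the local variable num = 88.
Step 3: result = 88

The answer is 88.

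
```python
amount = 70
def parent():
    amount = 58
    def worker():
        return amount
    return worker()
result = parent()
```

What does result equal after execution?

Step 1: amount = 70 globally, but parent() defines amount = 58 locally.
Step 2: worker() looks up amount. Not in local scope, so checks enclosing scope (parent) and finds amount = 58.
Step 3: result = 58

The answer is 58.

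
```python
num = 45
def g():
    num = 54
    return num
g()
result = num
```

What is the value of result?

Step 1: num = 45 globally.
Step 2: g() creates a LOCAL num = 54 (no global keyword!).
Step 3: The global num is unchanged. result = 45

The answer is 45.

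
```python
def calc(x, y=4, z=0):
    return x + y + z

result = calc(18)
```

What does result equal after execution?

Step 1: calc(18) uses defaults y = 4, z = 0.
Step 2: Returns 18 + 4 + 0 = 22.
Step 3: result = 22

The answer is 22.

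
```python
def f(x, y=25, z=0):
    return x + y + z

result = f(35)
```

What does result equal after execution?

Step 1: f(35) uses defaults y = 25, z = 0.
Step 2: Returns 35 + 25 + 0 = 60.
Step 3: result = 60

The answer is 60.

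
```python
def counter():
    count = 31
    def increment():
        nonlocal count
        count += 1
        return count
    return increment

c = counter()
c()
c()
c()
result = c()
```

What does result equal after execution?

Step 1: counter() creates closure with count = 31.
Step 2: Each c() call increments count via nonlocal. After 4 calls: 31 + 4 = 35.
Step 3: result = 35

The answer is 35.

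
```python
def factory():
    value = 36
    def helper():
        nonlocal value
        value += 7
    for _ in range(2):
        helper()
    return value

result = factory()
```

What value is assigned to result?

Step 1: value = 36.
Step 2: helper() is called 2 times in a loop, each adding 7 via nonlocal.
Step 3: value = 36 + 7 * 2 = 50

The answer is 50.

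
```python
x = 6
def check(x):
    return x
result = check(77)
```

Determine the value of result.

Step 1: Global x = 6.
Step 2: check(77) takes parameter x = 77, which shadows the global.
Step 3: result = 77

The answer is 77.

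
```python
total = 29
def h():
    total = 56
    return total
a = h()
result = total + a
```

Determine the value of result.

Step 1: Global total = 29. h() returns local total = 56.
Step 2: a = 56. Global total still = 29.
Step 3: result = 29 + 56 = 85

The answer is 85.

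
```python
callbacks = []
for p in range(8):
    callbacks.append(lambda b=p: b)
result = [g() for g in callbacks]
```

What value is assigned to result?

Step 1: Default arg b=p captures p at each iteration.
Step 2: Each lambda has its own default: 0, 1, ..., 7.
Step 3: result = [0, 1, 2, 3, 4, 5, 6, 7]

The answer is [0, 1, 2, 3, 4, 5, 6, 7].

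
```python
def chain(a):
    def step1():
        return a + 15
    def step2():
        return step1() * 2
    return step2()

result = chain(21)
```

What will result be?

Step 1: chain(21) captures a = 21.
Step 2: step2() calls step1() which returns 21 + 15 = 36.
Step 3: step2() returns 36 * 2 = 72

The answer is 72.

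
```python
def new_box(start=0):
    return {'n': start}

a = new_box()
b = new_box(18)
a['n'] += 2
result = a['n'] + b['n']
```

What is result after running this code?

Step 1: new_box() returns a new dict each call (immutable default 0).
Step 2: a = {'n': 0}, b = {'n': 18}.
Step 3: a['n'] += 2 = 2. result = 2 + 18 = 20

The answer is 20.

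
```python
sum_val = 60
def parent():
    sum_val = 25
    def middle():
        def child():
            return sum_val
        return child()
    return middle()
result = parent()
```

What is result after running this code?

Step 1: parent() defines sum_val = 25. middle() and child() have no local sum_val.
Step 2: child() checks local (none), enclosing middle() (none), enclosing parent() and finds sum_val = 25.
Step 3: result = 25

The answer is 25.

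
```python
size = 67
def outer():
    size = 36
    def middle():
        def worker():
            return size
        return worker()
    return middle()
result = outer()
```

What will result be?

Step 1: outer() defines size = 36. middle() and worker() have no local size.
Step 2: worker() checks local (none), enclosing middle() (none), enclosing outer() and finds size = 36.
Step 3: result = 36

The answer is 36.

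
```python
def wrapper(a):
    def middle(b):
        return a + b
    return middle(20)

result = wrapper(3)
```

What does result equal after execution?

Step 1: wrapper(3) passes a = 3.
Step 2: middle(20) has b = 20, reads a = 3 from enclosing.
Step 3: result = 3 + 20 = 23

The answer is 23.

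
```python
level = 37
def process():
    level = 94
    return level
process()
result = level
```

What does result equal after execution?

Step 1: Global level = 37.
Step 2: process() creates local level = 94 (shadow, not modification).
Step 3: After process() returns, global level is unchanged. result = 37

The answer is 37.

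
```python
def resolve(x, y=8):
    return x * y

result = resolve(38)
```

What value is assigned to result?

Step 1: resolve(38) uses default y = 8.
Step 2: Returns 38 * 8 = 304.
Step 3: result = 304

The answer is 304.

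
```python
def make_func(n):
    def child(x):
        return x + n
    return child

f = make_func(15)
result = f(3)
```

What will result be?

Step 1: make_func(15) creates a closure that captures n = 15.
Step 2: f(3) calls the closure with x = 3, returning 3 + 15 = 18.
Step 3: result = 18

The answer is 18.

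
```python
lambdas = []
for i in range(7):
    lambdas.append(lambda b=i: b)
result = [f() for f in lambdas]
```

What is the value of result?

Step 1: Default arg b=i captures i at each iteration.
Step 2: Each lambda has its own default: 0, 1, ..., 6.
Step 3: result = [0, 1, 2, 3, 4, 5, 6]

The answer is [0, 1, 2, 3, 4, 5, 6].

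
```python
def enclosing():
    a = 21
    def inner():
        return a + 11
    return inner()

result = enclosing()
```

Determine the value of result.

Step 1: enclosing() defines a = 21.
Step 2: inner() reads a = 21 from enclosing scope, returns 21 + 11 = 32.
Step 3: result = 32

The answer is 32.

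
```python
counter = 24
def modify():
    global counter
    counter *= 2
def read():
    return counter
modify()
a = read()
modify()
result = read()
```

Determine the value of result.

Step 1: counter = 24.
Step 2: First modify(): counter = 24 * 2 = 48.
Step 3: Second modify(): counter = 48 * 2 = 96.
Step 4: read() returns 96

The answer is 96.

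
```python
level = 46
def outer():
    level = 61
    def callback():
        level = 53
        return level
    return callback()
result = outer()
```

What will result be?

Step 1: Three scopes define level: global (46), outer (61), callback (53).
Step 2: callback() has its own local level = 53, which shadows both enclosing and global.
Step 3: result = 53 (local wins in LEGB)

The answer is 53.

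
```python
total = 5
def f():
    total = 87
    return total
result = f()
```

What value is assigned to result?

Step 1: Global total = 5.
Step 2: f() creates local total = 87, shadowing the global.
Step 3: Returns local total = 87. result = 87

The answer is 87.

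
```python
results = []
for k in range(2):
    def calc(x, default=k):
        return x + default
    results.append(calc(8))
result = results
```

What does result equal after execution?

Step 1: Default argument default=k is evaluated at function definition time.
Step 2: Each iteration creates calc with default = current k value.
Step 3: calc(8) returns 8 + default. results = [8, 9]

The answer is [8, 9].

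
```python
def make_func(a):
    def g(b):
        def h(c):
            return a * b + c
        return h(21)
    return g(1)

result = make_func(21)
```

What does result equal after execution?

Step 1: a = 21, b = 1, c = 21.
Step 2: h() computes a * b + c = 21 * 1 + 21 = 42.
Step 3: result = 42

The answer is 42.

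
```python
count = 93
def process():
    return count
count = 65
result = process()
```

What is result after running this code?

Step 1: count is first set to 93, then reassigned to 65.
Step 2: process() is called after the reassignment, so it looks up the current global count = 65.
Step 3: result = 65

The answer is 65.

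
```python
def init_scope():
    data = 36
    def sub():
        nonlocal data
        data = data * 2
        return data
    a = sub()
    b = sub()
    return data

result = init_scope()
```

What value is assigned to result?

Step 1: data starts at 36.
Step 2: First sub(): data = 36 * 2 = 72.
Step 3: Second sub(): data = 72 * 2 = 144.
Step 4: result = 144

The answer is 144.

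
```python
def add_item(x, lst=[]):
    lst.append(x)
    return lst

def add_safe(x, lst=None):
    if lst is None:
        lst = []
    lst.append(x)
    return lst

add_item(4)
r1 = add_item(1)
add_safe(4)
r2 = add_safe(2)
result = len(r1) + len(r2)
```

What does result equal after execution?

Step 1: add_item shares mutable default: after 2 calls, lst = [4, 1], len = 2.
Step 2: add_safe creates fresh list each time: r2 = [2], len = 1.
Step 3: result = 2 + 1 = 3

The answer is 3.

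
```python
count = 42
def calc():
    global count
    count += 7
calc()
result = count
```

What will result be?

Step 1: count = 42 globally.
Step 2: calc() modifies global count: count += 7 = 49.
Step 3: result = 49

The answer is 49.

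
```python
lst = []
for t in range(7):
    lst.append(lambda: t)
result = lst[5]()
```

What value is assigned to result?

Step 1: The loop creates 7 lambdas, all referencing the same variable t.
Step 2: After the loop, t = 6 (final value).
Step 3: lst[5]() looks up t at call time and finds 6. This is the late binding gotcha. result = 6

The answer is 6.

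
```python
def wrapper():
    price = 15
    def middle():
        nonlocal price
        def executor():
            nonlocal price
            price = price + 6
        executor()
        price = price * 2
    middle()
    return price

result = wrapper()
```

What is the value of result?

Step 1: price = 15.
Step 2: executor() adds 6: price = 15 + 6 = 21.
Step 3: middle() doubles: price = 21 * 2 = 42.
Step 4: result = 42

The answer is 42.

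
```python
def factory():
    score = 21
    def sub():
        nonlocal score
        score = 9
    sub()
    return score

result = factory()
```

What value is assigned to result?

Step 1: factory() sets score = 21.
Step 2: sub() uses nonlocal to reassign score = 9.
Step 3: result = 9

The answer is 9.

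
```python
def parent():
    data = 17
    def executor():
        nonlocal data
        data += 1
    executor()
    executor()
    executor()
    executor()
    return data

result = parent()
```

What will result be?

Step 1: data starts at 17.
Step 2: executor() is called 4 times, each adding 1.
Step 3: data = 17 + 1 * 4 = 21

The answer is 21.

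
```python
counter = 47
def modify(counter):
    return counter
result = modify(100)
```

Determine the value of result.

Step 1: Global counter = 47.
Step 2: modify(100) takes parameter counter = 100, which shadows the global.
Step 3: result = 100

The answer is 100.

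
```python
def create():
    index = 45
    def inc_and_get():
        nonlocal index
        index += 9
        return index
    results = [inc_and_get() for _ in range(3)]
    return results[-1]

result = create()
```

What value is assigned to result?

Step 1: index = 45.
Step 2: Three calls to inc_and_get(), each adding 9.
Step 3: Last value = 45 + 9 * 3 = 72

The answer is 72.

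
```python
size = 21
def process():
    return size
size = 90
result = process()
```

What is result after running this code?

Step 1: size is first set to 21, then reassigned to 90.
Step 2: process() is called after the reassignment, so it looks up the current global size = 90.
Step 3: result = 90

The answer is 90.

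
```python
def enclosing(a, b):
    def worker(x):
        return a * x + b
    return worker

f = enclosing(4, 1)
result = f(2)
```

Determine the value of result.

Step 1: enclosing(4, 1) captures a = 4, b = 1.
Step 2: f(2) computes 4 * 2 + 1 = 9.
Step 3: result = 9

The answer is 9.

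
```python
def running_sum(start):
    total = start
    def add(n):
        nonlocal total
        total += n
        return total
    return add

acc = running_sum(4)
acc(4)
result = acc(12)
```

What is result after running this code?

Step 1: running_sum(4) creates closure with total = 4.
Step 2: First acc(4): total = 4 + 4 = 8.
Step 3: Second acc(12): total = 8 + 12 = 20. result = 20

The answer is 20.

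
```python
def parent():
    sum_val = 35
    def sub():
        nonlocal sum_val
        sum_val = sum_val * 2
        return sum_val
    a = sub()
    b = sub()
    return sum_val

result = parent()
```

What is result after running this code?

Step 1: sum_val starts at 35.
Step 2: First sub(): sum_val = 35 * 2 = 70.
Step 3: Second sub(): sum_val = 70 * 2 = 140.
Step 4: result = 140

The answer is 140.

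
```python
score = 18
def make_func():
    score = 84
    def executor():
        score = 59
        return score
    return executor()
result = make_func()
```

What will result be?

Step 1: Three scopes define score: global (18), make_func (84), executor (59).
Step 2: executor() has its own local score = 59, which shadows both enclosing and global.
Step 3: result = 59 (local wins in LEGB)

The answer is 59.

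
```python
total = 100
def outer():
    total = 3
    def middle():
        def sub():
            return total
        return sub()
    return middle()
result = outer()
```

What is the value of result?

Step 1: outer() defines total = 3. middle() and sub() have no local total.
Step 2: sub() checks local (none), enclosing middle() (none), enclosing outer() and finds total = 3.
Step 3: result = 3

The answer is 3.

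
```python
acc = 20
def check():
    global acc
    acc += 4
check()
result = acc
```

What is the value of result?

Step 1: acc = 20 globally.
Step 2: check() modifies global acc: acc += 4 = 24.
Step 3: result = 24

The answer is 24.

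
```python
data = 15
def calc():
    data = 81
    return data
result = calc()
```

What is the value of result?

Step 1: Global data = 15.
Step 2: calc() creates local data = 81, shadowing the global.
Step 3: Returns local data = 81. result = 81

The answer is 81.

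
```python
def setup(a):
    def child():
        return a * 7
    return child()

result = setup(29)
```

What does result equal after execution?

Step 1: setup(29) binds parameter a = 29.
Step 2: child() accesses a = 29 from enclosing scope.
Step 3: result = 29 * 7 = 203

The answer is 203.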